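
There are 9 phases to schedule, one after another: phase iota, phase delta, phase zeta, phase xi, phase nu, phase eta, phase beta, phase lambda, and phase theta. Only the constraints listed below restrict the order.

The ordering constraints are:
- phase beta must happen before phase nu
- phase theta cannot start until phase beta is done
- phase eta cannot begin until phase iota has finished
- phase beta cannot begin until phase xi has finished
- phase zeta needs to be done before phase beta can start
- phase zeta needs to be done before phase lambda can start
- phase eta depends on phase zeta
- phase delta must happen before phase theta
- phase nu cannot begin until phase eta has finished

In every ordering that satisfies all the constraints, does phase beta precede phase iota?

No chain of constraints connects phase beta to phase iota in either direction.
There exist valid orderings with phase iota before phase beta, so phase beta is not required to come first.

No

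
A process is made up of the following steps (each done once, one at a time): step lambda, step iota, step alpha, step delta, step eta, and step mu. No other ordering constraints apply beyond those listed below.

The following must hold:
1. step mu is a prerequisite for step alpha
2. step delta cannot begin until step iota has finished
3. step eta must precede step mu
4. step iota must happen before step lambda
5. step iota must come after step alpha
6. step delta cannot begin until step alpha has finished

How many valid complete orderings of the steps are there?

2

Only step eta has no prerequisites, so it must go first.
Enumerating by repeatedly choosing an available step (one whose prerequisites are all placed) gives 2 distinct complete orderings.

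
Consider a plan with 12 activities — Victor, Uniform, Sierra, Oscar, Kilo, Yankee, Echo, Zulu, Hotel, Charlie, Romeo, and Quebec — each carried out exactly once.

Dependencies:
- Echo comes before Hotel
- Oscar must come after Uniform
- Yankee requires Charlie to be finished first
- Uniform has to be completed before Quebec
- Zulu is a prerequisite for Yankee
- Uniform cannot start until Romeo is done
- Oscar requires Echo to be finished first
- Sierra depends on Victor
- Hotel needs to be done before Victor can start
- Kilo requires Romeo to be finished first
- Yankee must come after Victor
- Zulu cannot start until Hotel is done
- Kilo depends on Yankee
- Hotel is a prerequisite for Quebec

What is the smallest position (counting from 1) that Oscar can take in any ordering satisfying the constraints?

4

Every activity that must precede Oscar has to come before it. Tracing all chains that end at Oscar, those activities are: Uniform, Echo, Romeo — 3 in total.
With 3 mandatory predecessors, the earliest Oscar can sit is position 3+1 = 4, and placing just those 3 first achieves it.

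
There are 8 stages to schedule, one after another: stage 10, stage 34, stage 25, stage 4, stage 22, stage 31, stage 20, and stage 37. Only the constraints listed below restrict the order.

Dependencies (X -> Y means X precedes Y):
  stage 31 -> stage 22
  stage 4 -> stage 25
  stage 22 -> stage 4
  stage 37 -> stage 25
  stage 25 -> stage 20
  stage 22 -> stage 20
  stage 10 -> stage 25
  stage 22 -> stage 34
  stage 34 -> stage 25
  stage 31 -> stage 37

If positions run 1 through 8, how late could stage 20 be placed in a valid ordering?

Stage 20 has no required successors, so nothing stops it from going last (position 8).

8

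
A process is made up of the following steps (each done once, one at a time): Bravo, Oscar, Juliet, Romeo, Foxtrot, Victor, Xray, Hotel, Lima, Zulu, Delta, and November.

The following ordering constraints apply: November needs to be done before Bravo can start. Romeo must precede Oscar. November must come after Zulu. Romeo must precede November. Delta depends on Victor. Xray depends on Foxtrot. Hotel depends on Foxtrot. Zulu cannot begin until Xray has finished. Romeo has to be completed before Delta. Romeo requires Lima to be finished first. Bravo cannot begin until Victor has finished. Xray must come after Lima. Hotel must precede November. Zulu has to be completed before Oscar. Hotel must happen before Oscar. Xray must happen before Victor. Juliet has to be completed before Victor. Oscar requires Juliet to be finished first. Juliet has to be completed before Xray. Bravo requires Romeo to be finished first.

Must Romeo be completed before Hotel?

No

Nothing in the constraints links Romeo and Hotel; they are unordered relative to each other.
So Romeo can come before Hotel or after — it is not forced.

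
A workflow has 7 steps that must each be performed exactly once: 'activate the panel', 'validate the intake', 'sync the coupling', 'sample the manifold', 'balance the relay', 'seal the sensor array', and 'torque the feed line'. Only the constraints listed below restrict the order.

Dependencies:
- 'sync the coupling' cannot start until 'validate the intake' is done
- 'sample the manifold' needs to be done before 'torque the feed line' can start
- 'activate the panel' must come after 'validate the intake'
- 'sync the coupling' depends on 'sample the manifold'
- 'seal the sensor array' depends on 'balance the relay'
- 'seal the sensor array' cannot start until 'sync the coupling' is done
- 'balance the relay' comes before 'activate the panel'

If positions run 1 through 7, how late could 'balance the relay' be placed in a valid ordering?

5

Following every chain forward from 'balance the relay', the steps that must come later are 'activate the panel', 'seal the sensor array' — 2 of them.
With 2 mandatory successors out of 7 steps total, the latest slot for 'balance the relay' is 7−2 = 5, and it's reachable by doing all non-successors before 'balance the relay'.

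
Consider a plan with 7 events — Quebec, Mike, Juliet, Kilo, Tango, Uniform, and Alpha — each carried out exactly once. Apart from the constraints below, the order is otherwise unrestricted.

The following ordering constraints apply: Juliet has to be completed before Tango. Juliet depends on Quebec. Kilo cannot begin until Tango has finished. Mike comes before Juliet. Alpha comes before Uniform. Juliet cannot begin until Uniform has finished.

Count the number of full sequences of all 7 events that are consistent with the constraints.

12

The events with no prerequisites are Quebec, Mike, Alpha; any of them can be placed first.
Counting all ways to extend the partial order to a total order gives 12.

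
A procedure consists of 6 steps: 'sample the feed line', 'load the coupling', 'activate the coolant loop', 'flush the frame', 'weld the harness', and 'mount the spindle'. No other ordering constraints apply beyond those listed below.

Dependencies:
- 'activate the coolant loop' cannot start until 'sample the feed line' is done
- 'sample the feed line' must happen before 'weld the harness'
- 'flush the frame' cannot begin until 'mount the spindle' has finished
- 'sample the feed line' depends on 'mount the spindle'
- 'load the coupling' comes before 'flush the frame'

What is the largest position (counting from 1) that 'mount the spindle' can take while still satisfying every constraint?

2

Every step that must follow 'mount the spindle' has to come after it. Tracing all chains starting from 'mount the spindle', those steps are: 'sample the feed line', 'activate the coolant loop', 'flush the frame', 'weld the harness' — 4 in total.
With 4 mandatory successors out of 6 steps total, the latest slot for 'mount the spindle' is 6−4 = 2, and it's reachable by doing all non-successors before 'mount the spindle'.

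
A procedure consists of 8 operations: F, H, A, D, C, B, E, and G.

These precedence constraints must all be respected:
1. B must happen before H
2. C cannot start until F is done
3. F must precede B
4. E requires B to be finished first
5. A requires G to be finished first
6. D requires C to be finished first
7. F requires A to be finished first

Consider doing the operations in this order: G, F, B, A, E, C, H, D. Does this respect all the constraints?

No

The sequence places F ahead of A.
But one of the constraints requires A before F, so this ordering violates it.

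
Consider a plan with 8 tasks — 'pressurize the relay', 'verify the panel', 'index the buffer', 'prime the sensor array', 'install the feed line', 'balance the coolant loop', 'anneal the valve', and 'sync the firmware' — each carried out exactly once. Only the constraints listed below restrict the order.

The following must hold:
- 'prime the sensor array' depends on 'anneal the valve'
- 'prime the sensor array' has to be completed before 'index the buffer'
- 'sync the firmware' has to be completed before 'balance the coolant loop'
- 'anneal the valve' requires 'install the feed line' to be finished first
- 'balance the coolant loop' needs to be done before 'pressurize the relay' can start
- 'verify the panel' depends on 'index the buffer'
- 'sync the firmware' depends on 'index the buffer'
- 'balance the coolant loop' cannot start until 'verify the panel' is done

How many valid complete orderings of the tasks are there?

2

'install the feed line' is the only task with nothing required before it, so every ordering starts there.
Enumerating by repeatedly choosing an available task (one whose prerequisites are all placed) gives 2 distinct complete orderings.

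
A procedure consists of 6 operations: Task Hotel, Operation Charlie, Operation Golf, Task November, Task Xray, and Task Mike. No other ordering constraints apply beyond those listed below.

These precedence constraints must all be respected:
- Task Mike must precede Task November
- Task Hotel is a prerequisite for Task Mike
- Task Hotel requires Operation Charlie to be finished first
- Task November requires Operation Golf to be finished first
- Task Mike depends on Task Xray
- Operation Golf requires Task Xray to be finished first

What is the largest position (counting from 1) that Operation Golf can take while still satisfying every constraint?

5

Following the constraints forward from Operation Golf, its only required successor is Task November.
So at least 1 operation follows Operation Golf, putting Operation Golf no later than position 5. That position is achievable by scheduling everything else first.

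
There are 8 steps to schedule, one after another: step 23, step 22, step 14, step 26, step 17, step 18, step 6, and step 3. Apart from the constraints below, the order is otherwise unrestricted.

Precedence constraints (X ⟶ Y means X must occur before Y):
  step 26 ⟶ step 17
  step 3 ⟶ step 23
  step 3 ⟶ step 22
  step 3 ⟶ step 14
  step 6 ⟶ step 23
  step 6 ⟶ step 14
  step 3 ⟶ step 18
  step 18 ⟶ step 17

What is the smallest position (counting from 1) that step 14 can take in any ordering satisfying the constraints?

3

Every step that must precede step 14 has to come before it. Tracing all chains that end at step 14, those steps are: step 6, step 3 — 2 in total.
So at minimum 2 steps come before step 14, putting step 14 no earlier than position 3. That position is achievable by scheduling exactly those predecessors first.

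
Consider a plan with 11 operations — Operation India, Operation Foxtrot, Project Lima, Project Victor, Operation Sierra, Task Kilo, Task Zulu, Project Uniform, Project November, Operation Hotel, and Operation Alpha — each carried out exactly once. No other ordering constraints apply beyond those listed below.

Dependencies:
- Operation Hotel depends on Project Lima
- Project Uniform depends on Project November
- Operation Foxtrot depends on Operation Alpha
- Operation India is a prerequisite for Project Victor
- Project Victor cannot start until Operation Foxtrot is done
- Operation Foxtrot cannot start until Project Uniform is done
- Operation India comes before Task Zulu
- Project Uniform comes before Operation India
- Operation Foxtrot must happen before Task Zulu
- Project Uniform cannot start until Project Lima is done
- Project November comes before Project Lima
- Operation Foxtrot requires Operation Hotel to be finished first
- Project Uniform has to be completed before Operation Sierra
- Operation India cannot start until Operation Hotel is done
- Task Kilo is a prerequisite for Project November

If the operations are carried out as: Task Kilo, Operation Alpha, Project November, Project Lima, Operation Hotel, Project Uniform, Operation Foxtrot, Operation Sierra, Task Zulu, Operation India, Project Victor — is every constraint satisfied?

No

The sequence places Task Zulu ahead of Operation India.
That contradicts the constraint that Operation India must precede Task Zulu.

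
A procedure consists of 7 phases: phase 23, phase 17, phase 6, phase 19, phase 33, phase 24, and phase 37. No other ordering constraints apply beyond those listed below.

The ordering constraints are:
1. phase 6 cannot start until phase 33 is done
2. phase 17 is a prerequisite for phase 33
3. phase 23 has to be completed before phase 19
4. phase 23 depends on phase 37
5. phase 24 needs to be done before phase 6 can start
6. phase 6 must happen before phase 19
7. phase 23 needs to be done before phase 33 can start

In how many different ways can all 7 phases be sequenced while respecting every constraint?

The phases with no prerequisites are phase 17, phase 24, phase 37; any of them can be placed first.
Enumerating by repeatedly choosing an available phase (one whose prerequisites are all placed) gives 15 distinct complete orderings.

15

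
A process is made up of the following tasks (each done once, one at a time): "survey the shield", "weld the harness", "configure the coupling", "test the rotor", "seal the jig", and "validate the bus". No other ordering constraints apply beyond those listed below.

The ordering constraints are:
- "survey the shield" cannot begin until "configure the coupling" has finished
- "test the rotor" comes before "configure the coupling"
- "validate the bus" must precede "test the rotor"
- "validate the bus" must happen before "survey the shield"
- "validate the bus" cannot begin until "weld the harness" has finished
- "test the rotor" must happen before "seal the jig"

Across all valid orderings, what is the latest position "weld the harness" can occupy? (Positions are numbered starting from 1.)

1

Every task that must follow "weld the harness" has to come after it. Tracing all chains starting from "weld the harness", those tasks are: "survey the shield", "configure the coupling", "test the rotor", "seal the jig", "validate the bus" — 5 in total.
So at least 5 tasks follow "weld the harness", putting "weld the harness" no later than position 1. That position is achievable by scheduling everything else first.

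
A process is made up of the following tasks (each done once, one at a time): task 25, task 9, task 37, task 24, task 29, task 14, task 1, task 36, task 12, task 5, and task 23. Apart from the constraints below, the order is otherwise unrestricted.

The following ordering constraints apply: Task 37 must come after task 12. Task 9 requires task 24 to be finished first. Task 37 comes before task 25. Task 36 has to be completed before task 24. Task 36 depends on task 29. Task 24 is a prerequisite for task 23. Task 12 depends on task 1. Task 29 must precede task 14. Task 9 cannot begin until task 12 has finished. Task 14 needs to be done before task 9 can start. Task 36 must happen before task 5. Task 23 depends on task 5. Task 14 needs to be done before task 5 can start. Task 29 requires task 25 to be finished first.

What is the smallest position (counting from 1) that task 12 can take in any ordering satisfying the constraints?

2

The only task forced before task 12 (directly or transitively) is task 1.
So at minimum 1 task comes before task 12, putting task 12 no earlier than position 2. That position is achievable by scheduling exactly that predecessor first.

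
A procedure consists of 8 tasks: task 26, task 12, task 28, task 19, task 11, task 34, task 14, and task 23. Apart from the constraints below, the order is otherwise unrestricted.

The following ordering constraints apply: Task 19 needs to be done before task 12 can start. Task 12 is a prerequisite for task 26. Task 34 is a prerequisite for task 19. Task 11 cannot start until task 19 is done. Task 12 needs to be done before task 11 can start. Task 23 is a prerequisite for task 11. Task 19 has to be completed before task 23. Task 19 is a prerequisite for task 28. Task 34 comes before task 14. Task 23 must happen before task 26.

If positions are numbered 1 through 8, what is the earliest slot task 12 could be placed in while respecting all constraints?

3

The tasks that are forced before task 12, directly or transitively, are task 19, task 34. That's 2 tasks.
So at minimum 2 tasks come before task 12, putting task 12 no earlier than position 3. That position is achievable by scheduling exactly those predecessors first.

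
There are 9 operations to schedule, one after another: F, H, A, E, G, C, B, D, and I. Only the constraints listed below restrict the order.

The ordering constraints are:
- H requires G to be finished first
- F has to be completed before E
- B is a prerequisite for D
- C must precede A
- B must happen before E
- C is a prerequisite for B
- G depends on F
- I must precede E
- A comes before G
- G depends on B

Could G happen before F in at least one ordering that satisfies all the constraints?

No

There is a dependency chain F → G, so G always comes after F.
Hence G can never be scheduled before F.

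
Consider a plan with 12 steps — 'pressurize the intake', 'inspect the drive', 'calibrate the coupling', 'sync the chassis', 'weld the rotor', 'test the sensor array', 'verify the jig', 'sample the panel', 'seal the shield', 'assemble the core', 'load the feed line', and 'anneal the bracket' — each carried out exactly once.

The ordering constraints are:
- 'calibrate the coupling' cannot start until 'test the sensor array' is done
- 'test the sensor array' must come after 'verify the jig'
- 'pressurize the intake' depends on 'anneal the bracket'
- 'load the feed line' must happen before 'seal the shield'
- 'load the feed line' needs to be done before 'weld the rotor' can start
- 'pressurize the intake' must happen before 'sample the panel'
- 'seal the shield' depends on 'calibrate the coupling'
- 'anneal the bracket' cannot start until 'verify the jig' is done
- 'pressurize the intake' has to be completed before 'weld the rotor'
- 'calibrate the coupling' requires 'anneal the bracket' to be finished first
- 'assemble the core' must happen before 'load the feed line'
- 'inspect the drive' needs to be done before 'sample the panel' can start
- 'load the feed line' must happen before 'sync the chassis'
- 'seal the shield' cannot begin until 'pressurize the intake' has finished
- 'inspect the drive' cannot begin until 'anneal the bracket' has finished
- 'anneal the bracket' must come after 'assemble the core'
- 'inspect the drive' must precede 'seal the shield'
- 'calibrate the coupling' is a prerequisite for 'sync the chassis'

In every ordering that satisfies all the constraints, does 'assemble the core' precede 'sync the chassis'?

Following the dependencies: 'assemble the core' → 'load the feed line' → 'sync the chassis'.
So 'assemble the core' must precede 'sync the chassis' in any valid ordering.

Yes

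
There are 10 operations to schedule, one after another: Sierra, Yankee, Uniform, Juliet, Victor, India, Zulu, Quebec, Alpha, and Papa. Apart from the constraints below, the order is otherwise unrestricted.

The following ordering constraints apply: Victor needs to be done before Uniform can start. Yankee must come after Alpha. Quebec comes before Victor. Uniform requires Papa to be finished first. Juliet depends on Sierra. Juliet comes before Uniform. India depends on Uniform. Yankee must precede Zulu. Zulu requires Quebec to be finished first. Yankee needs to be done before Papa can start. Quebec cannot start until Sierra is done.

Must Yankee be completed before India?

Tracing the constraints gives a chain: Yankee → Papa → Uniform → India.
That forces Yankee before India in every valid schedule.

Yes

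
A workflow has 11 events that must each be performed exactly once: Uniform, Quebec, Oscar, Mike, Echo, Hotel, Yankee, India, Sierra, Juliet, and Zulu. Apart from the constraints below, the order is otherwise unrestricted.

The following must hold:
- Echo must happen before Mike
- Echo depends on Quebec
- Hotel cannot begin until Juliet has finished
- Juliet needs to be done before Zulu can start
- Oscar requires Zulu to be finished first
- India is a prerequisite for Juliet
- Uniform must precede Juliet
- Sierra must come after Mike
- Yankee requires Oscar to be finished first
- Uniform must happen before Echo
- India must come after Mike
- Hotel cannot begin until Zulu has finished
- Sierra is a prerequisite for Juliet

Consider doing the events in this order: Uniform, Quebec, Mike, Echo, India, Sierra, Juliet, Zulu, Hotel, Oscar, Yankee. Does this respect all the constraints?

Here Echo comes after Mike.
Since Echo is required before Mike, the ordering is invalid.

No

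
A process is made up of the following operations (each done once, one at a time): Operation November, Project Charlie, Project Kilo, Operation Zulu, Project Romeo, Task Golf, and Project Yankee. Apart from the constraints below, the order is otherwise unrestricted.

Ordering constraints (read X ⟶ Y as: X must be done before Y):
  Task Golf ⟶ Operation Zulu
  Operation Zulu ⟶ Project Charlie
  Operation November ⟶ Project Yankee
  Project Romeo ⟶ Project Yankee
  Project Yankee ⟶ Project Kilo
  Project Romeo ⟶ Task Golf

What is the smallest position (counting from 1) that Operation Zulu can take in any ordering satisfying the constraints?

Every operation that must precede Operation Zulu has to come before it. Tracing all chains that end at Operation Zulu, those operations are: Project Romeo, Task Golf — 2 in total.
So at minimum 2 operations come before Operation Zulu, putting Operation Zulu no earlier than position 3. That position is achievable by scheduling exactly those predecessors first.

3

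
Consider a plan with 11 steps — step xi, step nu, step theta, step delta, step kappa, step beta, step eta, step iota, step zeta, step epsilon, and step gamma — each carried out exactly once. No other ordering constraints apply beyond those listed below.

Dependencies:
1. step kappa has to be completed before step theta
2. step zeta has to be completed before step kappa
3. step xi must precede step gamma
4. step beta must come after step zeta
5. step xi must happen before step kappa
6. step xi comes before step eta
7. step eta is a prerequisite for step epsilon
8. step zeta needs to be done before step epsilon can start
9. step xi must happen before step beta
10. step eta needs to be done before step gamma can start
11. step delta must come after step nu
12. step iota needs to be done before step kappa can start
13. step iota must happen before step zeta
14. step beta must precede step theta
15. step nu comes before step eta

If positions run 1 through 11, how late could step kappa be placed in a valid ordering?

Following the constraints forward from step kappa, its only required successor is step theta.
With 1 mandatory successor out of 11 steps total, the latest slot for step kappa is 11−1 = 10, and it's reachable by doing all non-successors before step kappa.

10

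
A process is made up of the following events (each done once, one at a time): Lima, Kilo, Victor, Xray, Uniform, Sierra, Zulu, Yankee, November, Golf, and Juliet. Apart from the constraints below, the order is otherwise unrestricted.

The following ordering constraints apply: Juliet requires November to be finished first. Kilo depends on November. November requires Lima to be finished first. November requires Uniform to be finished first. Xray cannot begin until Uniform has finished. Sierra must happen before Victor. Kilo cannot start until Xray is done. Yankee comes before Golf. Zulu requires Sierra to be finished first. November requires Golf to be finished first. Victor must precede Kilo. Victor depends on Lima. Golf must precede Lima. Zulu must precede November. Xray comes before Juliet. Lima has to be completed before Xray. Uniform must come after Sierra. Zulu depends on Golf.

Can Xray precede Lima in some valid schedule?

The constraints give a chain Lima → Xray, which forces Lima before Xray.
So no valid ordering can have Xray before Lima.

No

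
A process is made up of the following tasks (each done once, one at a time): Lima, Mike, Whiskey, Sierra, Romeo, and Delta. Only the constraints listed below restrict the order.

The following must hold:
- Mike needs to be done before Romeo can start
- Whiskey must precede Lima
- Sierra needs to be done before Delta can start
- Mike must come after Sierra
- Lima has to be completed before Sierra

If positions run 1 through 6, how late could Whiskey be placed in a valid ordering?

Every task that must follow Whiskey has to come after it. Tracing all chains starting from Whiskey, those tasks are: Lima, Mike, Sierra, Romeo, Delta — 5 in total.
So at least 5 tasks follow Whiskey, putting Whiskey no later than position 1. That position is achievable by scheduling everything else first.

1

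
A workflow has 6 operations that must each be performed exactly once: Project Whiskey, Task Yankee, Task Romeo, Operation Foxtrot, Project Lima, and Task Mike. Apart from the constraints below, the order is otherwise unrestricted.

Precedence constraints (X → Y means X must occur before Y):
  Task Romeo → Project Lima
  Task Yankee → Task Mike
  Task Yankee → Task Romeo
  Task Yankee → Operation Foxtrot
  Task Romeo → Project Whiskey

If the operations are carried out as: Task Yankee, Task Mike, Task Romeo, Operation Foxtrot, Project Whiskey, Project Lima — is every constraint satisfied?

Going through the constraints one by one, each required predecessor appears earlier in the sequence than its dependent — e.g. Task Yankee (position 1) is before Operation Foxtrot (position 4), as required.

Yes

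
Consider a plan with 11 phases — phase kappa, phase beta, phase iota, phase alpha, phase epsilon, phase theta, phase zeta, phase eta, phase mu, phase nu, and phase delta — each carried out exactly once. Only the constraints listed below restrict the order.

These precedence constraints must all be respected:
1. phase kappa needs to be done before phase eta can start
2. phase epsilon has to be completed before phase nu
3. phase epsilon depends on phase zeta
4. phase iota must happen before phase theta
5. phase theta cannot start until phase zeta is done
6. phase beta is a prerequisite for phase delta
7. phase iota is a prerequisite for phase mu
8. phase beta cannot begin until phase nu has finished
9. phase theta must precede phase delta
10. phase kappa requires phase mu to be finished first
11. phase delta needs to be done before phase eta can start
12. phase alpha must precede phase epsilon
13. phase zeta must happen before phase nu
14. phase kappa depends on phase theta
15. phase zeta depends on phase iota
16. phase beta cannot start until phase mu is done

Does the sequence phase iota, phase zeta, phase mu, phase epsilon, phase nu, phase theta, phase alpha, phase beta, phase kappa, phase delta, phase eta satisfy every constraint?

Here phase alpha comes after phase epsilon.
That contradicts the constraint that phase alpha must precede phase epsilon.

No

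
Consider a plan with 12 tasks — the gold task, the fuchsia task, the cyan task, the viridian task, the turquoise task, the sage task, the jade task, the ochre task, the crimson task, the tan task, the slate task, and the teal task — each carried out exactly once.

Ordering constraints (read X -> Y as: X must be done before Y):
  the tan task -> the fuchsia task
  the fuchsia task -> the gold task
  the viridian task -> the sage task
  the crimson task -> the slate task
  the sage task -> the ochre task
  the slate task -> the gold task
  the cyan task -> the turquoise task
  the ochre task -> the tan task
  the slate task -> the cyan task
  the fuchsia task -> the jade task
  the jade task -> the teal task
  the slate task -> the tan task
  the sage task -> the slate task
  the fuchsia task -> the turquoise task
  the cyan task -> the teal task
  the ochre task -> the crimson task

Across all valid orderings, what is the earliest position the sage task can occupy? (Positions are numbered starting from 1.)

2

The only task forced before the sage task (directly or transitively) is the viridian task.
So at minimum 1 task comes before the sage task, putting the sage task no earlier than position 2. That position is achievable by scheduling exactly that predecessor first.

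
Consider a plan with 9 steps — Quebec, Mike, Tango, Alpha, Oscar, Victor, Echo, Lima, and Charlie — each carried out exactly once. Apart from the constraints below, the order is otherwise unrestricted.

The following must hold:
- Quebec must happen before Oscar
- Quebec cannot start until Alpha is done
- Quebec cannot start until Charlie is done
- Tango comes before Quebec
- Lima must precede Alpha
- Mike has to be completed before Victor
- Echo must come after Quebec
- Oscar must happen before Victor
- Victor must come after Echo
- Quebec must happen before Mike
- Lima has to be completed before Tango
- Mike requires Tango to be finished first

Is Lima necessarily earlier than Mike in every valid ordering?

Yes

Following the dependencies: Lima → Tango → Mike.
Hence Lima necessarily comes before Mike.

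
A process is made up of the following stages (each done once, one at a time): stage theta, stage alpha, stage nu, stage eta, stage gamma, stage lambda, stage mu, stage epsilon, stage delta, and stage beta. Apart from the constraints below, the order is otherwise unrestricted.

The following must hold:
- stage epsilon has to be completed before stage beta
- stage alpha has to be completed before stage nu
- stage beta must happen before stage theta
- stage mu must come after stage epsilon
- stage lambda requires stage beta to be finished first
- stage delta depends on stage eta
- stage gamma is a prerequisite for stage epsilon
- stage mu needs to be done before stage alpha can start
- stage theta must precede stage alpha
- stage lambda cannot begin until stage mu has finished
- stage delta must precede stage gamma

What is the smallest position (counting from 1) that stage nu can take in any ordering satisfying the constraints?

Working backwards through the constraints from stage nu, its full set of required predecessors is stage theta, stage alpha, stage eta, stage gamma, stage mu, stage epsilon, stage delta, stage beta — 8 of them.
With 8 mandatory predecessors, the earliest stage nu can sit is position 8+1 = 9, and placing just those 8 first achieves it.

9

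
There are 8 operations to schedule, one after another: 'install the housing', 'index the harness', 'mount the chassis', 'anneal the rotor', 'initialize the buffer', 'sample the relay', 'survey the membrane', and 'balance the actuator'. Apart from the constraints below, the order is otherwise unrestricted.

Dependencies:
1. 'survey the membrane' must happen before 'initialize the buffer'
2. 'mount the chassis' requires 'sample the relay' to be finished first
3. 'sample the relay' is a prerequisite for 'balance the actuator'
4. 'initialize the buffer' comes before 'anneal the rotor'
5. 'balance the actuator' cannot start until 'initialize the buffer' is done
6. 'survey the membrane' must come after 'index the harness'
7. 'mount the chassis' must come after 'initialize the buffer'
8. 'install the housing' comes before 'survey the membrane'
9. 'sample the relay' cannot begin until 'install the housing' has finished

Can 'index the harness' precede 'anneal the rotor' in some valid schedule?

Yes

'index the harness' is actually forced before 'anneal the rotor' by the constraints, so certainly some valid ordering has 'index the harness' first.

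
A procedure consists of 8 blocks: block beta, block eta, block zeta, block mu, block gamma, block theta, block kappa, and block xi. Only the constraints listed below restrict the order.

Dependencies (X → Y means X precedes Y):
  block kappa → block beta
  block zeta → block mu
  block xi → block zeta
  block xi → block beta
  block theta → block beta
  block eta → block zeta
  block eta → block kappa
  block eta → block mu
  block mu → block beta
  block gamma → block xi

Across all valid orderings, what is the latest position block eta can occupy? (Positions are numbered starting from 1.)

Following every chain forward from block eta, the blocks that must come later are block beta, block zeta, block mu, block kappa — 4 of them.
So at least 4 blocks follow block eta, putting block eta no later than position 4. That position is achievable by scheduling everything else first.

4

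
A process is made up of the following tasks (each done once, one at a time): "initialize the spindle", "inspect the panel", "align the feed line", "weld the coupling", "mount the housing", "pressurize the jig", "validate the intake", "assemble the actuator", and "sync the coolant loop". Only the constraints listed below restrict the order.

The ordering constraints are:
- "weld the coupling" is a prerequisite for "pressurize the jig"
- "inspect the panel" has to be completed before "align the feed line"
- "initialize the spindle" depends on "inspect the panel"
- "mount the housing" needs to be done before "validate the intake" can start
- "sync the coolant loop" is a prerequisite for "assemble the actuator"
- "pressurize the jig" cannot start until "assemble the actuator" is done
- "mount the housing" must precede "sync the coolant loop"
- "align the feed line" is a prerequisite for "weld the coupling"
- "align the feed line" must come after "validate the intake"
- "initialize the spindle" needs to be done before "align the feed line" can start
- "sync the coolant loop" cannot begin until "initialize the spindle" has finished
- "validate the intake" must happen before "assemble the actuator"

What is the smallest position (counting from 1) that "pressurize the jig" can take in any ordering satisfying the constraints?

9

The tasks that are forced before "pressurize the jig", directly or transitively, are "initialize the spindle", "inspect the panel", "align the feed line", "weld the coupling", "mount the housing", "validate the intake", "assemble the actuator", "sync the coolant loop". That's 8 tasks.
So at minimum 8 tasks come before "pressurize the jig", putting "pressurize the jig" no earlier than position 9. That position is achievable by scheduling exactly those predecessors first.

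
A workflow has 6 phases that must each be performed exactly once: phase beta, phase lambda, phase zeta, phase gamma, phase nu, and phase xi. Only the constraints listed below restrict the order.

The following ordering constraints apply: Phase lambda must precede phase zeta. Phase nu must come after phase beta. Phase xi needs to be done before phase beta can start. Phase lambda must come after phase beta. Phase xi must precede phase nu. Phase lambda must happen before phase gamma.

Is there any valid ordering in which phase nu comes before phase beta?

The constraints give a chain phase beta → phase nu, which forces phase beta before phase nu.
Hence phase nu can never be scheduled before phase beta.

No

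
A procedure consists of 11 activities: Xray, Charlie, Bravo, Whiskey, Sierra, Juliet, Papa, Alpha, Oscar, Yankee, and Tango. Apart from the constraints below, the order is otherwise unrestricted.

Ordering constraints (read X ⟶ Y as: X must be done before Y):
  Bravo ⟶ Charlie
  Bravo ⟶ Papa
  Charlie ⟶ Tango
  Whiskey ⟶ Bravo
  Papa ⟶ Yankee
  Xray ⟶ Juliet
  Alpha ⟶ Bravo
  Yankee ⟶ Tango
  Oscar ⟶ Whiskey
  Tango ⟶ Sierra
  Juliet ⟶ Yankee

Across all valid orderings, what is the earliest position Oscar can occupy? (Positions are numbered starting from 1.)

Nothing is required before Oscar; it can be the very first activity.

1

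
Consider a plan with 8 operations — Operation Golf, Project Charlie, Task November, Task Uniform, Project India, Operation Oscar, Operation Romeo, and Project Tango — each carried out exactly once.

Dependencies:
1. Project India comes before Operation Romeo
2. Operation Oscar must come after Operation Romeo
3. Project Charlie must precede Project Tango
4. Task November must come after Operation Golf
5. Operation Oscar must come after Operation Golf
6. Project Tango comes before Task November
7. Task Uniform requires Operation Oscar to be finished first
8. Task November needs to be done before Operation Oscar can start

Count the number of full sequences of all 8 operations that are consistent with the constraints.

45

The operations with no prerequisites are Operation Golf, Project Charlie, Project India; any of them can be placed first.
Enumerating by repeatedly choosing an available operation (one whose prerequisites are all placed) gives 45 distinct complete orderings.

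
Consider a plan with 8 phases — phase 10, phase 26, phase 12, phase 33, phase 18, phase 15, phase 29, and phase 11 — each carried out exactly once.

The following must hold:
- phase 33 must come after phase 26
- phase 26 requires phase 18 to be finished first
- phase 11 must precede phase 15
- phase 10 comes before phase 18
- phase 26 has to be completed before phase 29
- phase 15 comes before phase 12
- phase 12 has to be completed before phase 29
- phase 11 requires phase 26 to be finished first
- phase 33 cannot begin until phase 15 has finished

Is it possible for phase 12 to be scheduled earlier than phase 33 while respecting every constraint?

Nothing in the constraints forces phase 33 before phase 12 — there is no chain from phase 33 to phase 12.
That means at least one valid schedule has phase 12 before phase 33.

Yes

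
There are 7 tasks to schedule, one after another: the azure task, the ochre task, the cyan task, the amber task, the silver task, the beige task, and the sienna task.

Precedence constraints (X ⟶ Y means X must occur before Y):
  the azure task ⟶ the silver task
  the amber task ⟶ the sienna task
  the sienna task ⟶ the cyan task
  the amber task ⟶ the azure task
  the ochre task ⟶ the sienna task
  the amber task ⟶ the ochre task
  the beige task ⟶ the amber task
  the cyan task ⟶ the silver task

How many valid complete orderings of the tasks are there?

4

Only the beige task has no prerequisites, so it must go first.
Systematically extending each partial ordering one task at a time and counting, there are 4 complete orderings.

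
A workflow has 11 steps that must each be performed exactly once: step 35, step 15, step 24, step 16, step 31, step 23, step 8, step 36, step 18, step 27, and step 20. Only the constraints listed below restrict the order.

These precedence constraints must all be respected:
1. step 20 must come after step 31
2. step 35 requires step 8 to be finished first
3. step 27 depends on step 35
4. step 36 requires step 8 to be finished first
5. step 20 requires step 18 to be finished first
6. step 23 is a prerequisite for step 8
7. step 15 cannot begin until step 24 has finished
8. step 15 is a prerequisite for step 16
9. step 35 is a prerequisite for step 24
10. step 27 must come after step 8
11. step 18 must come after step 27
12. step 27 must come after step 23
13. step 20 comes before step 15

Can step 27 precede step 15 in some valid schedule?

Every valid ordering already has step 27 before step 15 (the constraints require it), so in particular at least one does.

Yes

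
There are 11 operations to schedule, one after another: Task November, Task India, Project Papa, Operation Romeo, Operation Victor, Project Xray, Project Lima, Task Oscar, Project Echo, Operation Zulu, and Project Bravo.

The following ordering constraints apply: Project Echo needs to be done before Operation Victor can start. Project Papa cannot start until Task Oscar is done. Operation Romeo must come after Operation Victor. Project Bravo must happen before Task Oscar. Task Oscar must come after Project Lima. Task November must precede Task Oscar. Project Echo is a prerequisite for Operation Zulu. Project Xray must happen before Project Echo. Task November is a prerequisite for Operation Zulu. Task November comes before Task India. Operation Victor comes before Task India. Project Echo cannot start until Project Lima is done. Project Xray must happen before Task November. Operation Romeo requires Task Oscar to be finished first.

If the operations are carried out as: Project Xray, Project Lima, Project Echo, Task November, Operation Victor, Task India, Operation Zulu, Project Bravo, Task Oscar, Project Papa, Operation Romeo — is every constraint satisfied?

Yes

Every stated constraint is respected: Project Lima sits at position 2, ahead of Task Oscar at position 9, and each of the other listed pairs likewise has the predecessor earlier in the sequence.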